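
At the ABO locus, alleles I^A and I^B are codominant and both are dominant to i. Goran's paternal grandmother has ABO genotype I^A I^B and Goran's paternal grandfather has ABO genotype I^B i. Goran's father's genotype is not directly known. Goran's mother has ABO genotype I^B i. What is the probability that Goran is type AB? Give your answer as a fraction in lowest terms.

1/8

Goran's father's ABO genotype from I^A I^B × I^B i: 1/4 I^A I^B, 1/4 I^A i, 1/4 I^B I^B, 1/4 I^B i.
Crossing each possibility with the mother I^B i and summing P(type AB): 1/4·1/4 + 1/4·1/4 + 1/4·0 + 1/4·0 = 1/8.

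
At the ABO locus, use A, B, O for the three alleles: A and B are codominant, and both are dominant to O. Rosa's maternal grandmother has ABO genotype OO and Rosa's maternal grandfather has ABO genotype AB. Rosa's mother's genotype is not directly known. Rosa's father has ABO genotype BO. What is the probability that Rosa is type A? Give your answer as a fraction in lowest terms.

1/8

Rosa's mother's ABO genotype from OO × AB: 1/2 AO, 1/2 BO.
Crossing each possibility with the father BO and summing P(type A): 1/2·1/4 + 1/2·0 = 1/8.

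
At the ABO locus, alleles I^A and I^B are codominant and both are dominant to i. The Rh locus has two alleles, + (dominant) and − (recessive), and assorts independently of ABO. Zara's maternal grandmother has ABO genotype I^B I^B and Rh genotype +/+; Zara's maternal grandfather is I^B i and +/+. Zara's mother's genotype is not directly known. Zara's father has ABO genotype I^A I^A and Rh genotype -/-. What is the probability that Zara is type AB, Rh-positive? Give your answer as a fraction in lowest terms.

Zara's mother's ABO genotype from I^B I^B × I^B i: 1/2 I^B I^B, 1/2 I^B i.
Crossing each possibility with the father I^A I^A and summing P(type AB): 1/2·1 + 1/2·1/2 = 3/4.
Similarly for Rh via the mother's Rh distribution: P(Rh+) = 1.
Independent loci: 3/4 × 1 = 3/4.

3/4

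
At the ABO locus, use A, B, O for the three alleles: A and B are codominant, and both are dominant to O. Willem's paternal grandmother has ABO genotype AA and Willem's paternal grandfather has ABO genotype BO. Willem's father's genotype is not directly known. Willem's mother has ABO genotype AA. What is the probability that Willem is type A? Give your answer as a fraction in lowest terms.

Willem's father's ABO genotype from AA × BO: 1/2 AB, 1/2 AO.
Crossing each possibility with the mother AA and summing P(type A): 1/2·1/2 + 1/2·1 = 3/4.

3/4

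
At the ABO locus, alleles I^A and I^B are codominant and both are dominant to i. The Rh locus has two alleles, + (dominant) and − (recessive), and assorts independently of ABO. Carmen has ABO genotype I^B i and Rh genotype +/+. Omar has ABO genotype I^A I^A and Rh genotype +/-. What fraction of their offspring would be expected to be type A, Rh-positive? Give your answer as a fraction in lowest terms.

1/2

ABO cross I^B i × I^A I^A → offspring phenotypes: 1/2 A, 1/2 AB.
Rh cross +/+ × +/- → 1 Rh+.
Independent loci: P(type A, Rh-positive) = 1/2 × 1 = 1/2.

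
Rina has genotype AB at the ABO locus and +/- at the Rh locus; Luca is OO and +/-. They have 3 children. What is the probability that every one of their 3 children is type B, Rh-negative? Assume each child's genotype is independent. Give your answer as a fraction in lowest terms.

1/512

ABO cross AB × OO → 1/2 A, 1/2 B.
Rh cross +/- × +/- → 3/4 Rh+, 1/4 Rh-; so P(type B, Rh-negative) = 1/2 × 1/4 = 1/8 per child.
All 3 independent: (1/8)^3 = 1/512.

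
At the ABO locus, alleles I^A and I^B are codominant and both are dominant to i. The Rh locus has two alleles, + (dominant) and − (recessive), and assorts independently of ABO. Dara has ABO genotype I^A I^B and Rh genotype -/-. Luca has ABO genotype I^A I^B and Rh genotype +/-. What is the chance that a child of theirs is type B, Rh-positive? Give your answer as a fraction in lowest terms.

ABO cross I^A I^B × I^A I^B → offspring phenotypes: 1/4 A, 1/4 B, 1/2 AB.
Rh cross -/- × +/- → 1/2 Rh+, 1/2 Rh-.
Independent loci: P(type B, Rh-positive) = 1/4 × 1/2 = 1/8.

1/8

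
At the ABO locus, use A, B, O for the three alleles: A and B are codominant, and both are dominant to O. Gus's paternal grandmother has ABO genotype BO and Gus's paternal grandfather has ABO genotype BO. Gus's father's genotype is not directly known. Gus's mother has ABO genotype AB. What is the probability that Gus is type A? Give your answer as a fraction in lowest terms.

1/4

Gus's father's ABO genotype from BO × BO: 1/4 BB, 1/2 BO, 1/4 OO.
Crossing each possibility with the mother AB and summing P(type A): 1/4·0 + 1/2·1/4 + 1/4·1/2 = 1/4.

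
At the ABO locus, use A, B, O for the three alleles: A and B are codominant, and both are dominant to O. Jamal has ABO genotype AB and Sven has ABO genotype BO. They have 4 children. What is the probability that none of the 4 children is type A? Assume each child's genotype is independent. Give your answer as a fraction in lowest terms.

81/256

ABO cross AB × BO → 1/4 A, 1/2 B, 1/4 AB.
So P(type A) = 1/4 per child.
P(not type A) = 3/4 for one child; (3/4)^4 = 81/256.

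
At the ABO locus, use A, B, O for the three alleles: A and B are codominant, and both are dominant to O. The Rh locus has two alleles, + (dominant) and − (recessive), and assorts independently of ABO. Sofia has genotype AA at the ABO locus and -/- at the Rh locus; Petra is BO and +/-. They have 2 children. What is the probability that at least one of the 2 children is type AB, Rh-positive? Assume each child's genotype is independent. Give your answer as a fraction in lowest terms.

ABO cross AA × BO → 1/2 A, 1/2 AB.
Rh cross -/- × +/- → 1/2 Rh+, 1/2 Rh-; so P(type AB, Rh-positive) = 1/2 × 1/2 = 1/4 per child.
P(none) = (3/4)^2 = 9/16; P(at least one) = 1 − 9/16 = 7/16.

7/16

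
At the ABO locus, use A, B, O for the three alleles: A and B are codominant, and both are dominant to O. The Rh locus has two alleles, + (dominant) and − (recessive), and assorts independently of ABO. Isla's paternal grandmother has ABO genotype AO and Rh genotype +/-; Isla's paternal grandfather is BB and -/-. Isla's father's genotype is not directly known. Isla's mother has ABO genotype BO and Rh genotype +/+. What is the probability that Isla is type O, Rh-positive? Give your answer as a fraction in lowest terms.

1/8

Isla's father's ABO genotype from AO × BB: 1/2 AB, 1/2 BO.
Crossing each possibility with the mother BO and summing P(type O): 1/2·0 + 1/2·1/4 = 1/8.
Similarly for Rh via the father's Rh distribution: P(Rh+) = 1.
Independent loci: 1/8 × 1 = 1/8.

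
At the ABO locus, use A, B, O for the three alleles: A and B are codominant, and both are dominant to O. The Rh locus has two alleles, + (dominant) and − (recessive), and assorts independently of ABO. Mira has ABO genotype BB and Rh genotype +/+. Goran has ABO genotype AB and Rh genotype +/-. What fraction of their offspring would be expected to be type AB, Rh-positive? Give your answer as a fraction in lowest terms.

ABO cross BB × AB → offspring phenotypes: 1/2 B, 1/2 AB.
Rh cross +/+ × +/- → 1 Rh+.
Independent loci: P(type AB, Rh-positive) = 1/2 × 1 = 1/2.

1/2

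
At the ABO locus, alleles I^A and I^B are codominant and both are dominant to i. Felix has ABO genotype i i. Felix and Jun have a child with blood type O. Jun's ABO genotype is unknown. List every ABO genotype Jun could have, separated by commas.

For each candidate genotype of Jun, check whether crossing it with i i can produce every observed child phenotype.
  I^A I^A → possible child types {A} ✗
  I^A I^B → possible child types {A, B} ✗
  I^A i → possible child types {O, A} ✓
  I^B I^B → possible child types {B} ✗
  I^B i → possible child types {O, B} ✓
  i i → possible child types {O} ✓

I^A i, I^B i, i i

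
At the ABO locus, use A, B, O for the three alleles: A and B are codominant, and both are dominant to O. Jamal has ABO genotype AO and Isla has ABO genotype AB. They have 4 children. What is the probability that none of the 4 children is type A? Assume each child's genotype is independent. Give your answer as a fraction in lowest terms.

ABO cross AO × AB → 1/2 A, 1/4 B, 1/4 AB.
So P(type A) = 1/2 per child.
P(not type A) = 1/2 for one child; (1/2)^4 = 1/16.

1/16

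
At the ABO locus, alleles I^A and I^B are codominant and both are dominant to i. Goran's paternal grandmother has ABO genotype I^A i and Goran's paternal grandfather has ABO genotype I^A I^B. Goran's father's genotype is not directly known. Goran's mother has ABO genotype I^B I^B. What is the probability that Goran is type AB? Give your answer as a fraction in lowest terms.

1/2

Goran's father's ABO genotype from I^A i × I^A I^B: 1/4 I^A I^A, 1/4 I^A I^B, 1/4 I^A i, 1/4 I^B i.
Crossing each possibility with the mother I^B I^B and summing P(type AB): 1/4·1 + 1/4·1/2 + 1/4·1/2 + 1/4·0 = 1/2.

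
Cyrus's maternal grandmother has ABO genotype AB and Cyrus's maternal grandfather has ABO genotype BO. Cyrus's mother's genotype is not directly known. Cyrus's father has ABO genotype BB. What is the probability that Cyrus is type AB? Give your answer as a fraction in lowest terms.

1/4

Cyrus's mother's ABO genotype from AB × BO: 1/4 AB, 1/4 AO, 1/4 BB, 1/4 BO.
Crossing each possibility with the father BB and summing P(type AB): 1/4·1/2 + 1/4·1/2 + 1/4·0 + 1/4·0 = 1/4.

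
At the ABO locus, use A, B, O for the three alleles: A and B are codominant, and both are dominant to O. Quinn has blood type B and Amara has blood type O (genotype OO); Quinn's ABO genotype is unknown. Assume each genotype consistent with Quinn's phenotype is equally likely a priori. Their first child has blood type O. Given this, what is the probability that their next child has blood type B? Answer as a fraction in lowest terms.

1/2

Possible genotypes: Quinn ∈ {BB, BO}; Amara ∈ {OO}.
Weight each parental genotype pair by prior × P(type-O child):
  BO × OO: posterior weight 1; P(next child type B) = 1/2.
Weighted sum = 1/2.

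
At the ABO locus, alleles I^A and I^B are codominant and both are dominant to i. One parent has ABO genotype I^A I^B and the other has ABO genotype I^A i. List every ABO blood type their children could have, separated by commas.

Gametes from I^A I^B × I^A i give offspring ABO genotypes I^A I^A, I^A I^B, I^A i, I^B i, i.e. phenotypes A, B, AB.

A, B, AB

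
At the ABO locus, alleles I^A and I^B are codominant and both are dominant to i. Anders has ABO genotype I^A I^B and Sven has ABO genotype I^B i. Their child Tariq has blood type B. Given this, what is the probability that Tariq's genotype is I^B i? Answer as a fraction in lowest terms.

Cross I^A I^B × I^B i → 1/4 I^A I^B, 1/4 I^A i, 1/4 I^B I^B, 1/4 I^B i.
Type-B genotypes among offspring: I^B I^B (1/4), I^B i (1/4); total 1/2.
P(I^B i | type B) = (1/4) / (1/2) = 1/2.

1/2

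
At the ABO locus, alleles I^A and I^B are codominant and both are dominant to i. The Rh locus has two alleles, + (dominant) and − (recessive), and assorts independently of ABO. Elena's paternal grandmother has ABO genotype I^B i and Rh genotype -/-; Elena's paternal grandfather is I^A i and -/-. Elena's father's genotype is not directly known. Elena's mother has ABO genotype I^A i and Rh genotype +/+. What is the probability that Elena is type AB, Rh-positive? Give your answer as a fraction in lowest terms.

1/8

Elena's father's ABO genotype from I^B i × I^A i: 1/4 I^A I^B, 1/4 I^A i, 1/4 I^B i, 1/4 i i.
Crossing each possibility with the mother I^A i and summing P(type AB): 1/4·1/4 + 1/4·0 + 1/4·1/4 + 1/4·0 = 1/8.
Similarly for Rh via the father's Rh distribution: P(Rh+) = 1.
Independent loci: 1/8 × 1 = 1/8.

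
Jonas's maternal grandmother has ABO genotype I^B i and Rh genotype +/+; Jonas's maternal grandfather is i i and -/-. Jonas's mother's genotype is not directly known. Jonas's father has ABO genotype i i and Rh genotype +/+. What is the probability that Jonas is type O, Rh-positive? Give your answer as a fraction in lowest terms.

Jonas's mother's ABO genotype from I^B i × i i: 1/2 I^B i, 1/2 i i.
Crossing each possibility with the father i i and summing P(type O): 1/2·1/2 + 1/2·1 = 3/4.
Similarly for Rh via the mother's Rh distribution: P(Rh+) = 1.
Independent loci: 3/4 × 1 = 3/4.

3/4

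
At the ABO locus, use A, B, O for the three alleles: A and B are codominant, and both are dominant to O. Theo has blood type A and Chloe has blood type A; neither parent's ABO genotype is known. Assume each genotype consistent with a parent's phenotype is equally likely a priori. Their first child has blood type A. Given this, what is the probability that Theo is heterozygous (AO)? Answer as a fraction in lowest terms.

7/15

Possible genotypes: Theo ∈ {AA, AO}; Chloe ∈ {AA, AO}.
Weight each parental genotype pair by prior × P(type-A child):
  AA × AA: posterior weight 4/15.
  AA × AO: posterior weight 4/15.
  AO × AA: posterior weight 4/15.
  AO × AO: posterior weight 1/5.
Sum the posterior weight over pairs where Theo is AO: 7/15.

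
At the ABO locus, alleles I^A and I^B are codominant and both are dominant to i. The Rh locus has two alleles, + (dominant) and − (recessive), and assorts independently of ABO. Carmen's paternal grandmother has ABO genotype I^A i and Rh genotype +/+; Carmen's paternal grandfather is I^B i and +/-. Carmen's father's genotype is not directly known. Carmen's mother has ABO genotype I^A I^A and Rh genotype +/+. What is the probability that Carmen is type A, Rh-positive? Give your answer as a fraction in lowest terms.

Carmen's father's ABO genotype from I^A i × I^B i: 1/4 I^A I^B, 1/4 I^A i, 1/4 I^B i, 1/4 i i.
Crossing each possibility with the mother I^A I^A and summing P(type A): 1/4·1/2 + 1/4·1 + 1/4·1/2 + 1/4·1 = 3/4.
Similarly for Rh via the father's Rh distribution: P(Rh+) = 1.
Independent loci: 3/4 × 1 = 3/4.

3/4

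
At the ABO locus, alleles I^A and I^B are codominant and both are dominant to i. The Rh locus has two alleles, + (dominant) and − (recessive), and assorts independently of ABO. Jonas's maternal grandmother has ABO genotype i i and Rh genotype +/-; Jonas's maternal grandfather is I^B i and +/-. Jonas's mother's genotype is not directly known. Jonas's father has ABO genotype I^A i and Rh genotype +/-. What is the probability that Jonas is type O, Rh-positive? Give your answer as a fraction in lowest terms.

Jonas's mother's ABO genotype from i i × I^B i: 1/2 I^B i, 1/2 i i.
Crossing each possibility with the father I^A i and summing P(type O): 1/2·1/4 + 1/2·1/2 = 3/8.
Similarly for Rh via the mother's Rh distribution: P(Rh+) = 3/4.
Independent loci: 3/8 × 3/4 = 9/32.

9/32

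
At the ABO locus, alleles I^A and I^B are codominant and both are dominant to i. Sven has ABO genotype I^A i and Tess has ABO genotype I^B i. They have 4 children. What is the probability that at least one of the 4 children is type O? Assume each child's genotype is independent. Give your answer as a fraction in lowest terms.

ABO cross I^A i × I^B i → 1/4 O, 1/4 A, 1/4 B, 1/4 AB.
So P(type O) = 1/4 per child.
P(none) = (3/4)^4 = 81/256; P(at least one) = 1 − 81/256 = 175/256.

175/256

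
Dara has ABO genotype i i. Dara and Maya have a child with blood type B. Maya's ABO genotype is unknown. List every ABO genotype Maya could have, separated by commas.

For each candidate genotype of Maya, check whether crossing it with i i can produce every observed child phenotype.
  I^A I^A → possible child types {A} ✗
  I^A I^B → possible child types {A, B} ✓
  I^A i → possible child types {O, A} ✗
  I^B I^B → possible child types {B} ✓
  I^B i → possible child types {O, B} ✓
  i i → possible child types {O} ✗

I^A I^B, I^B I^B, I^B i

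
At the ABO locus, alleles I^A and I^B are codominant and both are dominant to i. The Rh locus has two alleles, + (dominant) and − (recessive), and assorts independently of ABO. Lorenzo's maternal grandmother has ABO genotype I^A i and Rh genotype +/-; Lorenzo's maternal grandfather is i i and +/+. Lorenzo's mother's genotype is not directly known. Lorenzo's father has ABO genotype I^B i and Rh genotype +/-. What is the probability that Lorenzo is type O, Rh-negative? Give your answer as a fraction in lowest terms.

Lorenzo's mother's ABO genotype from I^A i × i i: 1/2 I^A i, 1/2 i i.
Crossing each possibility with the father I^B i and summing P(type O): 1/2·1/4 + 1/2·1/2 = 3/8.
Similarly for Rh via the mother's Rh distribution: P(Rh-) = 1/8.
Independent loci: 3/8 × 1/8 = 3/64.

3/64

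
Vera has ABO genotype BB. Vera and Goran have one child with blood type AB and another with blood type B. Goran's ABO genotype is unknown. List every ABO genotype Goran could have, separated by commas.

AB, AO

For each candidate genotype of Goran, check whether crossing it with BB can produce every observed child phenotype.
  AA → possible child types {AB} ✗
  AB → possible child types {B, AB} ✓
  AO → possible child types {B, AB} ✓
  BB → possible child types {B} ✗
  BO → possible child types {B} ✗
  OO → possible child types {B} ✗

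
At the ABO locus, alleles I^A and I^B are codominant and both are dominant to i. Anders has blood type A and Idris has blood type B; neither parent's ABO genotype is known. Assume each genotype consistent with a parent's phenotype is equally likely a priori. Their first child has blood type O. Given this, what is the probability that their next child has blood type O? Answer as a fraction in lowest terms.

1/4

Possible genotypes: Anders ∈ {I^A I^A, I^A i}; Idris ∈ {I^B I^B, I^B i}.
Weight each parental genotype pair by prior × P(type-O child):
  I^A i × I^B i: posterior weight 1; P(next child type O) = 1/4.
Weighted sum = 1/4.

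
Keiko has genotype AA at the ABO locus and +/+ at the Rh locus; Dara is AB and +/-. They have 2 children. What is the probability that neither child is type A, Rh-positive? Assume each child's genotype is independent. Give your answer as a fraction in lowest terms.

ABO cross AA × AB → 1/2 A, 1/2 AB.
Rh cross +/+ × +/- → 1 Rh+; so P(type A, Rh-positive) = 1/2 × 1 = 1/2 per child.
P(not type A, Rh-positive) = 1/2 for one child; (1/2)^2 = 1/4.

1/4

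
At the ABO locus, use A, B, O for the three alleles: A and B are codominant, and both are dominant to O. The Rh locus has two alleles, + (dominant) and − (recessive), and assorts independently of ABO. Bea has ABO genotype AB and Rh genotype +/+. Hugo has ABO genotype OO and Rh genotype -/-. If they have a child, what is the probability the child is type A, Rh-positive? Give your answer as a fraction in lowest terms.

1/2

ABO cross AB × OO → offspring phenotypes: 1/2 A, 1/2 B.
Rh cross +/+ × -/- → 1 Rh+.
Independent loci: P(type A, Rh-positive) = 1/2 × 1 = 1/2.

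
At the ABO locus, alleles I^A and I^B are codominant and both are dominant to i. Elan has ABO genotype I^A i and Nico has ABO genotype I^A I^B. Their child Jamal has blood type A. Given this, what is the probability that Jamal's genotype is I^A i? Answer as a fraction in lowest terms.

1/2

Cross I^A i × I^A I^B → 1/4 I^A I^A, 1/4 I^A I^B, 1/4 I^A i, 1/4 I^B i.
Type-A genotypes among offspring: I^A I^A (1/4), I^A i (1/4); total 1/2.
P(I^A i | type A) = (1/4) / (1/2) = 1/2.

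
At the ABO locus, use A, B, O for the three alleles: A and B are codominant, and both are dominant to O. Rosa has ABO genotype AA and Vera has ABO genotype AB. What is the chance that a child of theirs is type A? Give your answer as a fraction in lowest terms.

1/2

ABO cross AA × AB → offspring phenotypes: 1/2 A, 1/2 AB.
So P(type A) = 1/2.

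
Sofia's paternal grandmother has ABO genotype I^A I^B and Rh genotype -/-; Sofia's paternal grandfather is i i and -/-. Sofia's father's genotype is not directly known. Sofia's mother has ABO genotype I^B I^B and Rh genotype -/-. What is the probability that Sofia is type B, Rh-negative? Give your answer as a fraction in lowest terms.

Sofia's father's ABO genotype from I^A I^B × i i: 1/2 I^A i, 1/2 I^B i.
Crossing each possibility with the mother I^B I^B and summing P(type B): 1/2·1/2 + 1/2·1 = 3/4.
Similarly for Rh via the father's Rh distribution: P(Rh-) = 1.
Independent loci: 3/4 × 1 = 3/4.

3/4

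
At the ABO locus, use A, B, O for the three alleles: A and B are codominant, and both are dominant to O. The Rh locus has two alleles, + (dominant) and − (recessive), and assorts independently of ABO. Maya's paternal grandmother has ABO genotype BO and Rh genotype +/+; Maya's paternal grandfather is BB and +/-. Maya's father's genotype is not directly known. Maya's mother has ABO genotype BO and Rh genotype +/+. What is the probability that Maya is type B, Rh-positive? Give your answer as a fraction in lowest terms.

7/8

Maya's father's ABO genotype from BO × BB: 1/2 BB, 1/2 BO.
Crossing each possibility with the mother BO and summing P(type B): 1/2·1 + 1/2·3/4 = 7/8.
Similarly for Rh via the father's Rh distribution: P(Rh+) = 1.
Independent loci: 7/8 × 1 = 7/8.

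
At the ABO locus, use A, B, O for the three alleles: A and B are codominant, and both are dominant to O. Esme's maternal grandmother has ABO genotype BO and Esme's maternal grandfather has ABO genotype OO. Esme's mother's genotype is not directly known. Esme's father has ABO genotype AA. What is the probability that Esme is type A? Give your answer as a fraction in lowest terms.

3/4

Esme's mother's ABO genotype from BO × OO: 1/2 BO, 1/2 OO.
Crossing each possibility with the father AA and summing P(type A): 1/2·1/2 + 1/2·1 = 3/4.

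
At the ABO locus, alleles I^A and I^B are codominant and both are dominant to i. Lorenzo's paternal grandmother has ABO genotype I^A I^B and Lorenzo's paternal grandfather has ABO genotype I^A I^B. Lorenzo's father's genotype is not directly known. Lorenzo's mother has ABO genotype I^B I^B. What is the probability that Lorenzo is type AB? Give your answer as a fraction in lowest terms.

1/2

Lorenzo's father's ABO genotype from I^A I^B × I^A I^B: 1/4 I^A I^A, 1/2 I^A I^B, 1/4 I^B I^B.
Crossing each possibility with the mother I^B I^B and summing P(type AB): 1/4·1 + 1/2·1/2 + 1/4·0 = 1/2.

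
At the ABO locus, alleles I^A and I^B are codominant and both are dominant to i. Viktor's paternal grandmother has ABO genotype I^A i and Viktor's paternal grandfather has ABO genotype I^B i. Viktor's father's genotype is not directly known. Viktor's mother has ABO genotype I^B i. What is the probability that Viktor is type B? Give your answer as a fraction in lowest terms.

1/2

Viktor's father's ABO genotype from I^A i × I^B i: 1/4 I^A I^B, 1/4 I^A i, 1/4 I^B i, 1/4 i i.
Crossing each possibility with the mother I^B i and summing P(type B): 1/4·1/2 + 1/4·1/4 + 1/4·3/4 + 1/4·1/2 = 1/2.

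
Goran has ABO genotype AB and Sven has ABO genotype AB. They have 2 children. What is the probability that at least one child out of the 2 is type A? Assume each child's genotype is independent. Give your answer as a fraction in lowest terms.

7/16

ABO cross AB × AB → 1/4 A, 1/4 B, 1/2 AB.
So P(type A) = 1/4 per child.
P(none) = (3/4)^2 = 9/16; P(at least one) = 1 − 9/16 = 7/16.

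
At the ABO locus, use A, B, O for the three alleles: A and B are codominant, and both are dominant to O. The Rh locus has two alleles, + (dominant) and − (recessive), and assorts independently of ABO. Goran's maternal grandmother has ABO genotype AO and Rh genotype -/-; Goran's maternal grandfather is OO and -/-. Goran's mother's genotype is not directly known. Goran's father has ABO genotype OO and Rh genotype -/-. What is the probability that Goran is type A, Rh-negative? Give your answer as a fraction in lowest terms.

Goran's mother's ABO genotype from AO × OO: 1/2 AO, 1/2 OO.
Crossing each possibility with the father OO and summing P(type A): 1/2·1/2 + 1/2·0 = 1/4.
Similarly for Rh via the mother's Rh distribution: P(Rh-) = 1.
Independent loci: 1/4 × 1 = 1/4.

1/4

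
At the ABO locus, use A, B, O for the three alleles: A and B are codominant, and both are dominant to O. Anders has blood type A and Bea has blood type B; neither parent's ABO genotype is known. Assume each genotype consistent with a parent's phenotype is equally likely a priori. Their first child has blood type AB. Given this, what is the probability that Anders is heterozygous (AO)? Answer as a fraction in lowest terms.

Possible genotypes: Anders ∈ {AA, AO}; Bea ∈ {BB, BO}.
Weight each parental genotype pair by prior × P(type-AB child):
  AA × BB: posterior weight 4/9.
  AA × BO: posterior weight 2/9.
  AO × BB: posterior weight 2/9.
  AO × BO: posterior weight 1/9.
Sum the posterior weight over pairs where Anders is AO: 1/3.

1/3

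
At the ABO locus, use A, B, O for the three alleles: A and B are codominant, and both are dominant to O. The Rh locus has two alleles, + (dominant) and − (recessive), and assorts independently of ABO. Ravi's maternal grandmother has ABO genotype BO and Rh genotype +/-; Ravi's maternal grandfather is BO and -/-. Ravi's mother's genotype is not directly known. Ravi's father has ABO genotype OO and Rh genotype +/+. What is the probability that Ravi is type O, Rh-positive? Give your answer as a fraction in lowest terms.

1/2

Ravi's mother's ABO genotype from BO × BO: 1/4 BB, 1/2 BO, 1/4 OO.
Crossing each possibility with the father OO and summing P(type O): 1/4·0 + 1/2·1/2 + 1/4·1 = 1/2.
Similarly for Rh via the mother's Rh distribution: P(Rh+) = 1.
Independent loci: 1/2 × 1 = 1/2.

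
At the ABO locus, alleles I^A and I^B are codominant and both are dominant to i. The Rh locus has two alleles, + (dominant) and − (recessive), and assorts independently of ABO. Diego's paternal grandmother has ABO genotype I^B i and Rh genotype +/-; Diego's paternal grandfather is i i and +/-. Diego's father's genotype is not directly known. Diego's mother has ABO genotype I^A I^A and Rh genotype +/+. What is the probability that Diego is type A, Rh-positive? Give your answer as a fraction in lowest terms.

3/4

Diego's father's ABO genotype from I^B i × i i: 1/2 I^B i, 1/2 i i.
Crossing each possibility with the mother I^A I^A and summing P(type A): 1/2·1/2 + 1/2·1 = 3/4.
Similarly for Rh via the father's Rh distribution: P(Rh+) = 1.
Independent loci: 3/4 × 1 = 3/4.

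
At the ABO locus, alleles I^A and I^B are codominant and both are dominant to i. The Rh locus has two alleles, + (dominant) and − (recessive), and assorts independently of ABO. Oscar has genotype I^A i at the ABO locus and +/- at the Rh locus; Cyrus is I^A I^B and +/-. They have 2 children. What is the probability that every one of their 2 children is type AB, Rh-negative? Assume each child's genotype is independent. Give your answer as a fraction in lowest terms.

ABO cross I^A i × I^A I^B → 1/2 A, 1/4 B, 1/4 AB.
Rh cross +/- × +/- → 3/4 Rh+, 1/4 Rh-; so P(type AB, Rh-negative) = 1/4 × 1/4 = 1/16 per child.
All 2 independent: (1/16)^2 = 1/256.

1/256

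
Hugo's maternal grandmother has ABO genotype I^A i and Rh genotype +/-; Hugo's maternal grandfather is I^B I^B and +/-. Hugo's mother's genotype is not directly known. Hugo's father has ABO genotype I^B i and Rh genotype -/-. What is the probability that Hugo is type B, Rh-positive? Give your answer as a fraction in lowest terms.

Hugo's mother's ABO genotype from I^A i × I^B I^B: 1/2 I^A I^B, 1/2 I^B i.
Crossing each possibility with the father I^B i and summing P(type B): 1/2·1/2 + 1/2·3/4 = 5/8.
Similarly for Rh via the mother's Rh distribution: P(Rh+) = 1/2.
Independent loci: 5/8 × 1/2 = 5/16.

5/16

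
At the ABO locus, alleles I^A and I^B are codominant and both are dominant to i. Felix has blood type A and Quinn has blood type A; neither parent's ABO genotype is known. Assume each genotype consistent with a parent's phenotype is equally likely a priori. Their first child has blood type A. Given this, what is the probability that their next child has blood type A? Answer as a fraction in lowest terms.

19/20

Possible genotypes: Felix ∈ {I^A I^A, I^A i}; Quinn ∈ {I^A I^A, I^A i}.
Weight each parental genotype pair by prior × P(type-A child):
  I^A I^A × I^A I^A: posterior weight 4/15; P(next child type A) = 1.
  I^A I^A × I^A i: posterior weight 4/15; P(next child type A) = 1.
  I^A i × I^A I^A: posterior weight 4/15; P(next child type A) = 1.
  I^A i × I^A i: posterior weight 1/5; P(next child type A) = 3/4.
Weighted sum = 19/20.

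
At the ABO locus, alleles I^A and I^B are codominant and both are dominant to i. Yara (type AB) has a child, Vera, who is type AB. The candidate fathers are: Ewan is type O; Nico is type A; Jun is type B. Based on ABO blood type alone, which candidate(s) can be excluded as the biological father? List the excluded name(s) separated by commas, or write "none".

A candidate is excluded only if no genotype consistent with his phenotype could produce a type AB child with a type AB mother.
Ewan (type O): no genotype consistent with that phenotype can produce a type-AB child with a type-AB mother.

Ewan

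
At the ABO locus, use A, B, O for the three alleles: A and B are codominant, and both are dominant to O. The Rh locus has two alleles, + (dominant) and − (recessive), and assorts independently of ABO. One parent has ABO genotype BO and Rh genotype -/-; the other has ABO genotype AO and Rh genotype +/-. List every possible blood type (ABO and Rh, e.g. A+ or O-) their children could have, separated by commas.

Gametes from BO × AO give offspring ABO genotypes AB, AO, BO, OO, i.e. phenotypes O, A, B, AB.
Rh cross -/- × +/- → phenotypes Rh+, Rh-.
Combining independently: O+, O-, A+, A-, B+, B-, AB+, AB-.

O+, O-, A+, A-, B+, B-, AB+, AB-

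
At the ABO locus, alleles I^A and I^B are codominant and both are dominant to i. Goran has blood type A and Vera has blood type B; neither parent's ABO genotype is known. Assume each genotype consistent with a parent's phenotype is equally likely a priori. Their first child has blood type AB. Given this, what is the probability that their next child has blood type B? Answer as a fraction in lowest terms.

5/36

Possible genotypes: Goran ∈ {I^A I^A, I^A i}; Vera ∈ {I^B I^B, I^B i}.
Weight each parental genotype pair by prior × P(type-AB child):
  I^A I^A × I^B I^B: posterior weight 4/9; P(next child type B) = 0.
  I^A I^A × I^B i: posterior weight 2/9; P(next child type B) = 0.
  I^A i × I^B I^B: posterior weight 2/9; P(next child type B) = 1/2.
  I^A i × I^B i: posterior weight 1/9; P(next child type B) = 1/4.
Weighted sum = 5/36.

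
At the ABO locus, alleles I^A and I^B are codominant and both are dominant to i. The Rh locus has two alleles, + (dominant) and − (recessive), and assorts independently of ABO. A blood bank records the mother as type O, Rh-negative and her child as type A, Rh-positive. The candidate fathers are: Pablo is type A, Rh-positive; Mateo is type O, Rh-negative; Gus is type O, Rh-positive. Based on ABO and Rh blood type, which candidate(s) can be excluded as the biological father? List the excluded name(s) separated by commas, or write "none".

Mateo, Gus

A candidate is excluded only if no genotype consistent with his phenotype could produce a type A, Rh-positive child with a type O, Rh-negative mother.
Mateo (type O, Rh-): no genotype consistent with that phenotype can produce a type-A Rh+ child with a type-O mother.
Gus (type O, Rh+): no genotype consistent with that phenotype can produce a type-A Rh+ child with a type-O mother.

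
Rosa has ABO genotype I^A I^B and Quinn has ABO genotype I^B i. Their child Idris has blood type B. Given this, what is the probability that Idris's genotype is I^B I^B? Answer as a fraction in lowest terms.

1/2

Cross I^A I^B × I^B i → 1/4 I^A I^B, 1/4 I^A i, 1/4 I^B I^B, 1/4 I^B i.
Type-B genotypes among offspring: I^B I^B (1/4), I^B i (1/4); total 1/2.
P(I^B I^B | type B) = (1/4) / (1/2) = 1/2.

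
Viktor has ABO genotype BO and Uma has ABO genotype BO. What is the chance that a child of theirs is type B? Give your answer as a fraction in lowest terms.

ABO cross BO × BO → offspring phenotypes: 1/4 O, 3/4 B.
So P(type B) = 3/4.

3/4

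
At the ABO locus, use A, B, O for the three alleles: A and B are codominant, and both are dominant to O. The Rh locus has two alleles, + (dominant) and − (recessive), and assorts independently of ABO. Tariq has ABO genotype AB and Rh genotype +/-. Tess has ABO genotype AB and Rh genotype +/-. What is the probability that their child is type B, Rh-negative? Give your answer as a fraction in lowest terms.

ABO cross AB × AB → offspring phenotypes: 1/4 A, 1/4 B, 1/2 AB.
Rh cross +/- × +/- → 3/4 Rh+, 1/4 Rh-.
Independent loci: P(type B, Rh-negative) = 1/4 × 1/4 = 1/16.

1/16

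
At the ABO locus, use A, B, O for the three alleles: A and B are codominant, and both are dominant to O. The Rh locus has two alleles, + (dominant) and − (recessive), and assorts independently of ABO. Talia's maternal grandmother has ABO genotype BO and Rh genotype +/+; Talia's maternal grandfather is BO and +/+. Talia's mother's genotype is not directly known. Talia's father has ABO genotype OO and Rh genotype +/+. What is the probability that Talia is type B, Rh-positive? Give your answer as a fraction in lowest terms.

Talia's mother's ABO genotype from BO × BO: 1/4 BB, 1/2 BO, 1/4 OO.
Crossing each possibility with the father OO and summing P(type B): 1/4·1 + 1/2·1/2 + 1/4·0 = 1/2.
Similarly for Rh via the mother's Rh distribution: P(Rh+) = 1.
Independent loci: 1/2 × 1 = 1/2.

1/2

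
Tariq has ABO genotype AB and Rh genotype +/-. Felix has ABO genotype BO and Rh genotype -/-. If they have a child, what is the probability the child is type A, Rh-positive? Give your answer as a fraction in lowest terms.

1/8

ABO cross AB × BO → offspring phenotypes: 1/4 A, 1/2 B, 1/4 AB.
Rh cross +/- × -/- → 1/2 Rh+, 1/2 Rh-.
Independent loci: P(type A, Rh-positive) = 1/4 × 1/2 = 1/8.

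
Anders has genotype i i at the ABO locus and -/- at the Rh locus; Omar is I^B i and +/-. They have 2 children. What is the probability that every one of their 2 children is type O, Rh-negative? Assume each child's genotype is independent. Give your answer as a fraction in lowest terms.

ABO cross i i × I^B i → 1/2 O, 1/2 B.
Rh cross -/- × +/- → 1/2 Rh+, 1/2 Rh-; so P(type O, Rh-negative) = 1/2 × 1/2 = 1/4 per child.
All 2 independent: (1/4)^2 = 1/16.

1/16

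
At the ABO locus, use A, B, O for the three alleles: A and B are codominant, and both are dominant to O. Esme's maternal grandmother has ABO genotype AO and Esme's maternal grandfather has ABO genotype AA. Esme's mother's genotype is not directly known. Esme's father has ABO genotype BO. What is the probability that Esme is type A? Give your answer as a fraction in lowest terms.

3/8

Esme's mother's ABO genotype from AO × AA: 1/2 AA, 1/2 AO.
Crossing each possibility with the father BO and summing P(type A): 1/2·1/2 + 1/2·1/4 = 3/8.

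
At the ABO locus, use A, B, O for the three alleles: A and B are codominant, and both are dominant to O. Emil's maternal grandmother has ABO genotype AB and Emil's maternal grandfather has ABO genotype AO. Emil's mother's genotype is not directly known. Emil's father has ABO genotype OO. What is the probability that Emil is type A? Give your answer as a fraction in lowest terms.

Emil's mother's ABO genotype from AB × AO: 1/4 AA, 1/4 AB, 1/4 AO, 1/4 BO.
Crossing each possibility with the father OO and summing P(type A): 1/4·1 + 1/4·1/2 + 1/4·1/2 + 1/4·0 = 1/2.

1/2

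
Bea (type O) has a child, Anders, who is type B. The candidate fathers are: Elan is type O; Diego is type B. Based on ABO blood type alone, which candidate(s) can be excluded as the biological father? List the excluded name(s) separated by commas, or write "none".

Elan

A candidate is excluded only if no genotype consistent with his phenotype could produce a type B child with a type O mother.
Elan (type O): no genotype consistent with that phenotype can produce a type-B child with a type-O mother.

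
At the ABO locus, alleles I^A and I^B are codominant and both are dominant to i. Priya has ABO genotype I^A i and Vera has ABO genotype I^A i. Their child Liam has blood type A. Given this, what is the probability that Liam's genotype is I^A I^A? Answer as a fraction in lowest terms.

1/3

Cross I^A i × I^A i → 1/4 I^A I^A, 1/2 I^A i, 1/4 i i.
Type-A genotypes among offspring: I^A I^A (1/4), I^A i (1/2); total 3/4.
P(I^A I^A | type A) = (1/4) / (3/4) = 1/3.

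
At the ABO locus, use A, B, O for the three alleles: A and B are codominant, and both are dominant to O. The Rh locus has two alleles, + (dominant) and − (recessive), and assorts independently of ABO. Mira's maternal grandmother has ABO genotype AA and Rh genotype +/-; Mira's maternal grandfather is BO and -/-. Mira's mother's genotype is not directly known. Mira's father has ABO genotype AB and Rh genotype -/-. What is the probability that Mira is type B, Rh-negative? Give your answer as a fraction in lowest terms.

Mira's mother's ABO genotype from AA × BO: 1/2 AB, 1/2 AO.
Crossing each possibility with the father AB and summing P(type B): 1/2·1/4 + 1/2·1/4 = 1/4.
Similarly for Rh via the mother's Rh distribution: P(Rh-) = 3/4.
Independent loci: 1/4 × 3/4 = 3/16.

3/16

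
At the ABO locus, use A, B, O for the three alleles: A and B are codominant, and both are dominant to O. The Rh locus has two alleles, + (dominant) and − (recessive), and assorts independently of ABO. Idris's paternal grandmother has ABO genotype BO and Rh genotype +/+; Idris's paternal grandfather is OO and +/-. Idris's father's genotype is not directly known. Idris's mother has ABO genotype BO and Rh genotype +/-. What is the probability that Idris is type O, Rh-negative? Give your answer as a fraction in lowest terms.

Idris's father's ABO genotype from BO × OO: 1/2 BO, 1/2 OO.
Crossing each possibility with the mother BO and summing P(type O): 1/2·1/4 + 1/2·1/2 = 3/8.
Similarly for Rh via the father's Rh distribution: P(Rh-) = 1/8.
Independent loci: 3/8 × 1/8 = 3/64.

3/64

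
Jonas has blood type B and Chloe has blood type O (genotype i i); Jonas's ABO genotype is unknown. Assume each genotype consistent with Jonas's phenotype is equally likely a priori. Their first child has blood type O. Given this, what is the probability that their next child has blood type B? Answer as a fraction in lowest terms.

Possible genotypes: Jonas ∈ {I^B I^B, I^B i}; Chloe ∈ {i i}.
Weight each parental genotype pair by prior × P(type-O child):
  I^B i × i i: posterior weight 1; P(next child type B) = 1/2.
Weighted sum = 1/2.

1/2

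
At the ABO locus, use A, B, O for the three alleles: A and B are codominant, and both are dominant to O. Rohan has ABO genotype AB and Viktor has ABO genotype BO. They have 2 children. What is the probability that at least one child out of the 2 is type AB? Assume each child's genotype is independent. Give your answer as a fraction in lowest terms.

7/16

ABO cross AB × BO → 1/4 A, 1/2 B, 1/4 AB.
So P(type AB) = 1/4 per child.
P(none) = (3/4)^2 = 9/16; P(at least one) = 1 − 9/16 = 7/16.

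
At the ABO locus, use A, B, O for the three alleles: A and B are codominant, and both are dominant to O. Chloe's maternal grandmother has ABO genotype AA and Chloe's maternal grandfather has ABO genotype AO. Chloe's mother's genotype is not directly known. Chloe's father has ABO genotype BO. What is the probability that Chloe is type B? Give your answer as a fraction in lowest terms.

1/8

Chloe's mother's ABO genotype from AA × AO: 1/2 AA, 1/2 AO.
Crossing each possibility with the father BO and summing P(type B): 1/2·0 + 1/2·1/4 = 1/8.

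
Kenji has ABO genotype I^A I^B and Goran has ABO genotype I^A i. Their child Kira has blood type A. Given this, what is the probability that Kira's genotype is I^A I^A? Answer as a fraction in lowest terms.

Cross I^A I^B × I^A i → 1/4 I^A I^A, 1/4 I^A I^B, 1/4 I^A i, 1/4 I^B i.
Type-A genotypes among offspring: I^A I^A (1/4), I^A i (1/4); total 1/2.
P(I^A I^A | type A) = (1/4) / (1/2) = 1/2.

1/2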